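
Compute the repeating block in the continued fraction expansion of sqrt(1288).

[35; (1, 7, 1, 70)]

Write x_i = (sqrt(1288) + m_i)/d_i with (m_0, d_0) = (0, 1). a_0 = floor(sqrt(1288)) = 35, since 35^2 = 1225 <= 1288 < 1296 = 36^2.
Iterate m_{i+1} = d_i*a_i - m_i, d_{i+1} = (1288 - m_{i+1}^2)/d_i, a_{i+1} = floor((a_0 + m_{i+1})/d_{i+1}):
  m_1 = 1*35 - 0 = 35, d_1 = (1288 - 35^2)/1 = 63/1 = 63, a_1 = floor((35 + 35)/63) = 1.
  m_2 = 63*1 - 35 = 28, d_2 = (1288 - 28^2)/63 = 504/63 = 8, a_2 = floor((35 + 28)/8) = 7.
  m_3 = 8*7 - 28 = 28, d_3 = (1288 - 28^2)/8 = 504/8 = 63, a_3 = floor((35 + 28)/63) = 1.
  m_4 = 63*1 - 28 = 35, d_4 = (1288 - 35^2)/63 = 63/63 = 1, a_4 = floor((35 + 35)/1) = 70.
  m_5 = 1*70 - 35 = 35, d_5 = (1288 - 35^2)/1 = 63/1 = 63: (m_5, d_5) = (m_1, d_1) = (35, 63), so from here the quotients repeat a_1, ..., a_4; the period length is 4.
Hence the expansion of sqrt(1288) is a_0 = 35 followed by the repeating block 1, 7, 1, 70 (period 4).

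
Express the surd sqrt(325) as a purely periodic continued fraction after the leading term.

Write x_i = (sqrt(325) + m_i)/d_i with (m_0, d_0) = (0, 1). a_0 = floor(sqrt(325)) = 18, since 18^2 = 324 <= 325 < 361 = 19^2.
Iterate m_{i+1} = d_i*a_i - m_i, d_{i+1} = (325 - m_{i+1}^2)/d_i, a_{i+1} = floor((a_0 + m_{i+1})/d_{i+1}):
  m_1 = 1*18 - 0 = 18, d_1 = (325 - 18^2)/1 = 1/1 = 1, a_1 = floor((18 + 18)/1) = 36.
  m_2 = 1*36 - 18 = 18, d_2 = (325 - 18^2)/1 = 1/1 = 1: (m_2, d_2) = (m_1, d_1) = (18, 1), so from here the quotient a_1 repeats; the period length is 1.
Hence the expansion of sqrt(325) is a_0 = 18 followed by the repeating block 36 (period 1).

[18; (36)]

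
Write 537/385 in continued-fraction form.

[1; 2, 1, 1, 7, 10]

Run the Euclidean algorithm on 537 and 385; the successive quotients are the partial quotients a_0, a_1, ... (each step inverts the fractional part left over by the previous one):
  537 = 1*385 + 152, so a_0 = 1.
  385 = 2*152 + 81, so a_1 = 2.
  152 = 1*81 + 71, so a_2 = 1.
  81 = 1*71 + 10, so a_3 = 1.
  71 = 7*10 + 1, so a_4 = 7.
  10 = 10*1 + 0, so a_5 = 10.
The remainder reaches 0 after 6 divisions, so the expansion has 6 partial quotients, read off in order.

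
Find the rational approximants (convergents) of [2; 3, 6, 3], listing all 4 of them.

Using the convergent recurrence p_i = a_i*p_{i-1} + p_{i-2}, q_i = a_i*q_{i-1} + q_{i-2} with p_{-2}=0, p_{-1}=1, q_{-2}=1, q_{-1}=0:
  i=0: a_0=2, p_0 = 2*1 + 0 = 2, q_0 = 2*0 + 1 = 1.
  i=1: a_1=3, p_1 = 3*2 + 1 = 7, q_1 = 3*1 + 0 = 3.
  i=2: a_2=6, p_2 = 6*7 + 2 = 44, q_2 = 6*3 + 1 = 19.
  i=3: a_3=3, p_3 = 3*44 + 7 = 139, q_3 = 3*19 + 3 = 60.

2/1, 7/3, 44/19, 139/60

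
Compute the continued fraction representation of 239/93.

[2; 1, 1, 3, 13]

Run the Euclidean algorithm on 239 and 93; the successive quotients are the partial quotients a_0, a_1, ... (each step inverts the fractional part left over by the previous one):
  239 = 2*93 + 53, so a_0 = 2.
  93 = 1*53 + 40, so a_1 = 1.
  53 = 1*40 + 13, so a_2 = 1.
  40 = 3*13 + 1, so a_3 = 3.
  13 = 13*1 + 0, so a_4 = 13.
The remainder reaches 0 after 5 divisions, so the expansion has 5 partial quotients, read off in order.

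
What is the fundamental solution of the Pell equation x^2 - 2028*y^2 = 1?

(x, y) = (1351, 30)

First expand sqrt(2028) as a continued fraction. With x_i = (sqrt(2028) + m_i)/d_i and (m_0, d_0) = (0, 1): a_0 = floor(sqrt(2028)) = 45, since 45^2 = 2025 <= 2028 < 2116 = 46^2.
Iterate m_{i+1} = d_i*a_i - m_i, d_{i+1} = (2028 - m_{i+1}^2)/d_i, a_{i+1} = floor((a_0 + m_{i+1})/d_{i+1}):
  m_1 = 1*45 - 0 = 45, d_1 = (2028 - 45^2)/1 = 3/1 = 3, a_1 = floor((45 + 45)/3) = 30.
  m_2 = 3*30 - 45 = 45, d_2 = (2028 - 45^2)/3 = 3/3 = 1, a_2 = floor((45 + 45)/1) = 90.
  m_3 = 1*90 - 45 = 45, d_3 = (2028 - 45^2)/1 = 3/1 = 3: (m_3, d_3) = (m_1, d_1) = (45, 3), so from here the quotients repeat a_1, a_2; the period length is 2.
So sqrt(2028) = [45; (30, 90)] with period length k = 2.
k is even, so the fundamental solution of x^2 - 2028y^2 = 1 is (p_{k-1}, q_{k-1}) = (p_1, q_1); compute convergents through index 1.
Convergents (p_i = a_i*p_{i-1} + p_{i-2}, q_i = a_i*q_{i-1} + q_{i-2} with p_{-2}=0, p_{-1}=1, q_{-2}=1, q_{-1}=0):
  i=0: a_0=45, p_0 = 45*1 + 0 = 45, q_0 = 45*0 + 1 = 1.
  i=1: a_1=30, p_1 = 30*45 + 1 = 1351, q_1 = 30*1 + 0 = 30.
Check: 1351^2 - 2028*30^2 = 1825201 - 1825200 = 1, so (x, y) = (1351, 30) solves the equation, and by the theorem it is the least positive solution.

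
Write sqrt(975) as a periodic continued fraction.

Write x_i = (sqrt(975) + m_i)/d_i with (m_0, d_0) = (0, 1). a_0 = floor(sqrt(975)) = 31, since 31^2 = 961 <= 975 < 1024 = 32^2.
Iterate m_{i+1} = d_i*a_i - m_i, d_{i+1} = (975 - m_{i+1}^2)/d_i, a_{i+1} = floor((a_0 + m_{i+1})/d_{i+1}):
  m_1 = 1*31 - 0 = 31, d_1 = (975 - 31^2)/1 = 14/1 = 14, a_1 = floor((31 + 31)/14) = 4.
  m_2 = 14*4 - 31 = 25, d_2 = (975 - 25^2)/14 = 350/14 = 25, a_2 = floor((31 + 25)/25) = 2.
  m_3 = 25*2 - 25 = 25, d_3 = (975 - 25^2)/25 = 350/25 = 14, a_3 = floor((31 + 25)/14) = 4.
  m_4 = 14*4 - 25 = 31, d_4 = (975 - 31^2)/14 = 14/14 = 1, a_4 = floor((31 + 31)/1) = 62.
  m_5 = 1*62 - 31 = 31, d_5 = (975 - 31^2)/1 = 14/1 = 14: (m_5, d_5) = (m_1, d_1) = (31, 14), so from here the quotients repeat a_1, ..., a_4; the period length is 4.
Hence the expansion of sqrt(975) is a_0 = 31 followed by the repeating block 4, 2, 4, 62 (period 4).

[31; (4, 2, 4, 62)]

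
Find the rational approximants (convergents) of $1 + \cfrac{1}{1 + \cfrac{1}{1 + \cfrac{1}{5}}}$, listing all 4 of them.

Using the convergent recurrence p_i = a_i*p_{i-1} + p_{i-2}, q_i = a_i*q_{i-1} + q_{i-2} with p_{-2}=0, p_{-1}=1, q_{-2}=1, q_{-1}=0:
  i=0: a_0=1, p_0 = 1*1 + 0 = 1, q_0 = 1*0 + 1 = 1.
  i=1: a_1=1, p_1 = 1*1 + 1 = 2, q_1 = 1*1 + 0 = 1.
  i=2: a_2=1, p_2 = 1*2 + 1 = 3, q_2 = 1*1 + 1 = 2.
  i=3: a_3=5, p_3 = 5*3 + 2 = 17, q_3 = 5*2 + 1 = 11.

1/1, 2/1, 3/2, 17/11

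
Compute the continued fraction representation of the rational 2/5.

[0; 2, 2]

Run the Euclidean algorithm on 2 and 5; the successive quotients are the partial quotients a_0, a_1, ... (each step inverts the fractional part left over by the previous one):
  2 = 0*5 + 2, so a_0 = 0.
  5 = 2*2 + 1, so a_1 = 2.
  2 = 2*1 + 0, so a_2 = 2.
The remainder reaches 0 after 3 divisions, so the expansion has 3 partial quotients, read off in order.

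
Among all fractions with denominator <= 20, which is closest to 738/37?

379/19

Expand x = 738/37 as a continued fraction with the Euclidean algorithm:
  738 = 19*37 + 35, so a_0 = 19.
  37 = 1*35 + 2, so a_1 = 1.
  35 = 17*2 + 1, so a_2 = 17.
  2 = 2*1 + 0, so a_3 = 2.
so x = [19; 1, 17, 2].
Convergents (p_i = a_i*p_{i-1} + p_{i-2}, q_i = a_i*q_{i-1} + q_{i-2} with p_{-2}=0, p_{-1}=1, q_{-2}=1, q_{-1}=0), until the denominator exceeds 20:
  i=0: a_0=19, p_0 = 19*1 + 0 = 19, q_0 = 19*0 + 1 = 1.
  i=1: a_1=1, p_1 = 1*19 + 1 = 20, q_1 = 1*1 + 0 = 1.
  i=2: a_2=17, p_2 = 17*20 + 19 = 359, q_2 = 17*1 + 1 = 18.
  i=3: a_3=2, p_3 = 2*359 + 20 = 738, q_3 = 2*18 + 1 = 37.
q_3 = 37 > 20, so the last convergent with denominator <= 20 is p_2/q_2 = 359/18.
The closest fraction with denominator <= 20 is either p_2/q_2 or the intermediate fraction (k*p_2 + p_1)/(k*q_2 + q_1) with the largest k >= 1 whose denominator stays <= 20; these approach x as k grows, and every other convergent or intermediate fraction in range is farther away.
Largest k: floor((20 - q_1)/q_2) = floor((20 - 1)/18) = 1.
That gives (1*359 + 20)/(1*18 + 1) = 379/19.
Compare the errors: |x - 359/18| = |738*18 - 359*37|/(37*18) = 1/666, and |x - 379/19| = |738*19 - 379*37|/(37*19) = 1/703.
Cross-multiplying, 1*666 = 666 < 703 = 1*703, so 1/703 is smaller: the intermediate fraction 379/19 is closer to x than 359/18.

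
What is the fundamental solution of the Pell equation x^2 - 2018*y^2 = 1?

(x, y) = (56280003, 1252834)

First expand sqrt(2018) as a continued fraction. With x_i = (sqrt(2018) + m_i)/d_i and (m_0, d_0) = (0, 1): a_0 = floor(sqrt(2018)) = 44, since 44^2 = 1936 <= 2018 < 2025 = 45^2.
Iterate m_{i+1} = d_i*a_i - m_i, d_{i+1} = (2018 - m_{i+1}^2)/d_i, a_{i+1} = floor((a_0 + m_{i+1})/d_{i+1}):
  m_1 = 1*44 - 0 = 44, d_1 = (2018 - 44^2)/1 = 82/1 = 82, a_1 = floor((44 + 44)/82) = 1.
  m_2 = 82*1 - 44 = 38, d_2 = (2018 - 38^2)/82 = 574/82 = 7, a_2 = floor((44 + 38)/7) = 11.
  m_3 = 7*11 - 38 = 39, d_3 = (2018 - 39^2)/7 = 497/7 = 71, a_3 = floor((44 + 39)/71) = 1.
  m_4 = 71*1 - 39 = 32, d_4 = (2018 - 32^2)/71 = 994/71 = 14, a_4 = floor((44 + 32)/14) = 5.
  m_5 = 14*5 - 32 = 38, d_5 = (2018 - 38^2)/14 = 574/14 = 41, a_5 = floor((44 + 38)/41) = 2.
  m_6 = 41*2 - 38 = 44, d_6 = (2018 - 44^2)/41 = 82/41 = 2, a_6 = floor((44 + 44)/2) = 44.
  m_7 = 2*44 - 44 = 44, d_7 = (2018 - 44^2)/2 = 82/2 = 41, a_7 = floor((44 + 44)/41) = 2.
  m_8 = 41*2 - 44 = 38, d_8 = (2018 - 38^2)/41 = 574/41 = 14, a_8 = floor((44 + 38)/14) = 5.
  m_9 = 14*5 - 38 = 32, d_9 = (2018 - 32^2)/14 = 994/14 = 71, a_9 = floor((44 + 32)/71) = 1.
  m_10 = 71*1 - 32 = 39, d_10 = (2018 - 39^2)/71 = 497/71 = 7, a_10 = floor((44 + 39)/7) = 11.
  m_11 = 7*11 - 39 = 38, d_11 = (2018 - 38^2)/7 = 574/7 = 82, a_11 = floor((44 + 38)/82) = 1.
  m_12 = 82*1 - 38 = 44, d_12 = (2018 - 44^2)/82 = 82/82 = 1, a_12 = floor((44 + 44)/1) = 88.
  m_13 = 1*88 - 44 = 44, d_13 = (2018 - 44^2)/1 = 82/1 = 82: (m_13, d_13) = (m_1, d_1) = (44, 82), so from here the quotients repeat a_1, ..., a_12; the period length is 12.
So sqrt(2018) = [44; (1, 11, 1, 5, 2, 44, 2, 5, 1, 11, 1, 88)] with period length k = 12.
k is even, so the fundamental solution of x^2 - 2018y^2 = 1 is (p_{k-1}, q_{k-1}) = (p_11, q_11); compute convergents through index 11.
Convergents (p_i = a_i*p_{i-1} + p_{i-2}, q_i = a_i*q_{i-1} + q_{i-2} with p_{-2}=0, p_{-1}=1, q_{-2}=1, q_{-1}=0):
  i=0: a_0=44, p_0 = 44*1 + 0 = 44, q_0 = 44*0 + 1 = 1.
  i=1: a_1=1, p_1 = 1*44 + 1 = 45, q_1 = 1*1 + 0 = 1.
  i=2: a_2=11, p_2 = 11*45 + 44 = 539, q_2 = 11*1 + 1 = 12.
  i=3: a_3=1, p_3 = 1*539 + 45 = 584, q_3 = 1*12 + 1 = 13.
  i=4: a_4=5, p_4 = 5*584 + 539 = 3459, q_4 = 5*13 + 12 = 77.
  i=5: a_5=2, p_5 = 2*3459 + 584 = 7502, q_5 = 2*77 + 13 = 167.
  i=6: a_6=44, p_6 = 44*7502 + 3459 = 333547, q_6 = 44*167 + 77 = 7425.
  i=7: a_7=2, p_7 = 2*333547 + 7502 = 674596, q_7 = 2*7425 + 167 = 15017.
  i=8: a_8=5, p_8 = 5*674596 + 333547 = 3706527, q_8 = 5*15017 + 7425 = 82510.
  i=9: a_9=1, p_9 = 1*3706527 + 674596 = 4381123, q_9 = 1*82510 + 15017 = 97527.
  i=10: a_10=11, p_10 = 11*4381123 + 3706527 = 51898880, q_10 = 11*97527 + 82510 = 1155307.
  i=11: a_11=1, p_11 = 1*51898880 + 4381123 = 56280003, q_11 = 1*1155307 + 97527 = 1252834.
Check: 56280003^2 - 2018*1252834^2 = 3167438737680009 - 3167438737680008 = 1, so (x, y) = (56280003, 1252834) solves the equation, and by the theorem it is the least positive solution.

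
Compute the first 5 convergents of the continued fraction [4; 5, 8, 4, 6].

Using the convergent recurrence p_i = a_i*p_{i-1} + p_{i-2}, q_i = a_i*q_{i-1} + q_{i-2} with p_{-2}=0, p_{-1}=1, q_{-2}=1, q_{-1}=0:
  i=0: a_0=4, p_0 = 4*1 + 0 = 4, q_0 = 4*0 + 1 = 1.
  i=1: a_1=5, p_1 = 5*4 + 1 = 21, q_1 = 5*1 + 0 = 5.
  i=2: a_2=8, p_2 = 8*21 + 4 = 172, q_2 = 8*5 + 1 = 41.
  i=3: a_3=4, p_3 = 4*172 + 21 = 709, q_3 = 4*41 + 5 = 169.
  i=4: a_4=6, p_4 = 6*709 + 172 = 4426, q_4 = 6*169 + 41 = 1055.

4/1, 21/5, 172/41, 709/169, 4426/1055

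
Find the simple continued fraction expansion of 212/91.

Run the Euclidean algorithm on 212 and 91; the successive quotients are the partial quotients a_0, a_1, ... (each step inverts the fractional part left over by the previous one):
  212 = 2*91 + 30, so a_0 = 2.
  91 = 3*30 + 1, so a_1 = 3.
  30 = 30*1 + 0, so a_2 = 30.
The remainder reaches 0 after 3 divisions, so the expansion has 3 partial quotients, read off in order.

[2; 3, 30]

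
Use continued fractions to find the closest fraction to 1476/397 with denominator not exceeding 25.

Expand x = 1476/397 as a continued fraction with the Euclidean algorithm:
  1476 = 3*397 + 285, so a_0 = 3.
  397 = 1*285 + 112, so a_1 = 1.
  285 = 2*112 + 61, so a_2 = 2.
  112 = 1*61 + 51, so a_3 = 1.
  61 = 1*51 + 10, so a_4 = 1.
  51 = 5*10 + 1, so a_5 = 5.
  10 = 10*1 + 0, so a_6 = 10.
so x = [3; 1, 2, 1, 1, 5, 10].
Convergents (p_i = a_i*p_{i-1} + p_{i-2}, q_i = a_i*q_{i-1} + q_{i-2} with p_{-2}=0, p_{-1}=1, q_{-2}=1, q_{-1}=0), until the denominator exceeds 25:
  i=0: a_0=3, p_0 = 3*1 + 0 = 3, q_0 = 3*0 + 1 = 1.
  i=1: a_1=1, p_1 = 1*3 + 1 = 4, q_1 = 1*1 + 0 = 1.
  i=2: a_2=2, p_2 = 2*4 + 3 = 11, q_2 = 2*1 + 1 = 3.
  i=3: a_3=1, p_3 = 1*11 + 4 = 15, q_3 = 1*3 + 1 = 4.
  i=4: a_4=1, p_4 = 1*15 + 11 = 26, q_4 = 1*4 + 3 = 7.
  i=5: a_5=5, p_5 = 5*26 + 15 = 145, q_5 = 5*7 + 4 = 39.
q_5 = 39 > 25, so the last convergent with denominator <= 25 is p_4/q_4 = 26/7.
The closest fraction with denominator <= 25 is either p_4/q_4 or the intermediate fraction (k*p_4 + p_3)/(k*q_4 + q_3) with the largest k >= 1 whose denominator stays <= 25; these approach x as k grows, and every other convergent or intermediate fraction in range is farther away.
Largest k: floor((25 - q_3)/q_4) = floor((25 - 4)/7) = 3.
That gives (3*26 + 15)/(3*7 + 4) = 93/25.
Compare the errors: |x - 26/7| = |1476*7 - 26*397|/(397*7) = 10/2779, and |x - 93/25| = |1476*25 - 93*397|/(397*25) = 21/9925.
Cross-multiplying, 21*2779 = 58359 < 99250 = 10*9925, so 21/9925 is smaller: the intermediate fraction 93/25 is closer to x than 26/7.

93/25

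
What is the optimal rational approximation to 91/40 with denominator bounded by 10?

Expand x = 91/40 as a continued fraction with the Euclidean algorithm:
  91 = 2*40 + 11, so a_0 = 2.
  40 = 3*11 + 7, so a_1 = 3.
  11 = 1*7 + 4, so a_2 = 1.
  7 = 1*4 + 3, so a_3 = 1.
  4 = 1*3 + 1, so a_4 = 1.
  3 = 3*1 + 0, so a_5 = 3.
so x = [2; 3, 1, 1, 1, 3].
Convergents (p_i = a_i*p_{i-1} + p_{i-2}, q_i = a_i*q_{i-1} + q_{i-2} with p_{-2}=0, p_{-1}=1, q_{-2}=1, q_{-1}=0), until the denominator exceeds 10:
  i=0: a_0=2, p_0 = 2*1 + 0 = 2, q_0 = 2*0 + 1 = 1.
  i=1: a_1=3, p_1 = 3*2 + 1 = 7, q_1 = 3*1 + 0 = 3.
  i=2: a_2=1, p_2 = 1*7 + 2 = 9, q_2 = 1*3 + 1 = 4.
  i=3: a_3=1, p_3 = 1*9 + 7 = 16, q_3 = 1*4 + 3 = 7.
  i=4: a_4=1, p_4 = 1*16 + 9 = 25, q_4 = 1*7 + 4 = 11.
q_4 = 11 > 10, so the last convergent with denominator <= 10 is p_3/q_3 = 16/7.
The closest fraction with denominator <= 10 is either p_3/q_3 or the intermediate fraction (k*p_3 + p_2)/(k*q_3 + q_2) with the largest k >= 1 whose denominator stays <= 10; these approach x as k grows, and every other convergent or intermediate fraction in range is farther away.
Largest k: floor((10 - q_2)/q_3) = floor((10 - 4)/7) = 0.
Since k = 0, no intermediate fraction beyond p_3/q_3 has denominator <= 10, so the convergent 16/7 is the closest (its error is |91*7 - 16*40|/(40*7) = 3/280).

16/7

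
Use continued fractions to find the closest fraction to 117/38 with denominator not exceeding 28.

77/25

Expand x = 117/38 as a continued fraction with the Euclidean algorithm:
  117 = 3*38 + 3, so a_0 = 3.
  38 = 12*3 + 2, so a_1 = 12.
  3 = 1*2 + 1, so a_2 = 1.
  2 = 2*1 + 0, so a_3 = 2.
so x = [3; 12, 1, 2].
Convergents (p_i = a_i*p_{i-1} + p_{i-2}, q_i = a_i*q_{i-1} + q_{i-2} with p_{-2}=0, p_{-1}=1, q_{-2}=1, q_{-1}=0), until the denominator exceeds 28:
  i=0: a_0=3, p_0 = 3*1 + 0 = 3, q_0 = 3*0 + 1 = 1.
  i=1: a_1=12, p_1 = 12*3 + 1 = 37, q_1 = 12*1 + 0 = 12.
  i=2: a_2=1, p_2 = 1*37 + 3 = 40, q_2 = 1*12 + 1 = 13.
  i=3: a_3=2, p_3 = 2*40 + 37 = 117, q_3 = 2*13 + 12 = 38.
q_3 = 38 > 28, so the last convergent with denominator <= 28 is p_2/q_2 = 40/13.
The closest fraction with denominator <= 28 is either p_2/q_2 or the intermediate fraction (k*p_2 + p_1)/(k*q_2 + q_1) with the largest k >= 1 whose denominator stays <= 28; these approach x as k grows, and every other convergent or intermediate fraction in range is farther away.
Largest k: floor((28 - q_1)/q_2) = floor((28 - 12)/13) = 1.
That gives (1*40 + 37)/(1*13 + 12) = 77/25.
Compare the errors: |x - 40/13| = |117*13 - 40*38|/(38*13) = 1/494, and |x - 77/25| = |117*25 - 77*38|/(38*25) = 1/950.
Cross-multiplying, 1*494 = 494 < 950 = 1*950, so 1/950 is smaller: the intermediate fraction 77/25 is closer to x than 40/13.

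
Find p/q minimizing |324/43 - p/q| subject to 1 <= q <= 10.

68/9

Expand x = 324/43 as a continued fraction with the Euclidean algorithm:
  324 = 7*43 + 23, so a_0 = 7.
  43 = 1*23 + 20, so a_1 = 1.
  23 = 1*20 + 3, so a_2 = 1.
  20 = 6*3 + 2, so a_3 = 6.
  3 = 1*2 + 1, so a_4 = 1.
  2 = 2*1 + 0, so a_5 = 2.
so x = [7; 1, 1, 6, 1, 2].
Convergents (p_i = a_i*p_{i-1} + p_{i-2}, q_i = a_i*q_{i-1} + q_{i-2} with p_{-2}=0, p_{-1}=1, q_{-2}=1, q_{-1}=0), until the denominator exceeds 10:
  i=0: a_0=7, p_0 = 7*1 + 0 = 7, q_0 = 7*0 + 1 = 1.
  i=1: a_1=1, p_1 = 1*7 + 1 = 8, q_1 = 1*1 + 0 = 1.
  i=2: a_2=1, p_2 = 1*8 + 7 = 15, q_2 = 1*1 + 1 = 2.
  i=3: a_3=6, p_3 = 6*15 + 8 = 98, q_3 = 6*2 + 1 = 13.
q_3 = 13 > 10, so the last convergent with denominator <= 10 is p_2/q_2 = 15/2.
The closest fraction with denominator <= 10 is either p_2/q_2 or the intermediate fraction (k*p_2 + p_1)/(k*q_2 + q_1) with the largest k >= 1 whose denominator stays <= 10; these approach x as k grows, and every other convergent or intermediate fraction in range is farther away.
Largest k: floor((10 - q_1)/q_2) = floor((10 - 1)/2) = 4.
That gives (4*15 + 8)/(4*2 + 1) = 68/9.
Compare the errors: |x - 15/2| = |324*2 - 15*43|/(43*2) = 3/86, and |x - 68/9| = |324*9 - 68*43|/(43*9) = 8/387.
Cross-multiplying, 8*86 = 688 < 1161 = 3*387, so 8/387 is smaller: the intermediate fraction 68/9 is closer to x than 15/2.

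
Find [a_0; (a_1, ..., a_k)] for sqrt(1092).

Write x_i = (sqrt(1092) + m_i)/d_i with (m_0, d_0) = (0, 1). a_0 = floor(sqrt(1092)) = 33, since 33^2 = 1089 <= 1092 < 1156 = 34^2.
Iterate m_{i+1} = d_i*a_i - m_i, d_{i+1} = (1092 - m_{i+1}^2)/d_i, a_{i+1} = floor((a_0 + m_{i+1})/d_{i+1}):
  m_1 = 1*33 - 0 = 33, d_1 = (1092 - 33^2)/1 = 3/1 = 3, a_1 = floor((33 + 33)/3) = 22.
  m_2 = 3*22 - 33 = 33, d_2 = (1092 - 33^2)/3 = 3/3 = 1, a_2 = floor((33 + 33)/1) = 66.
  m_3 = 1*66 - 33 = 33, d_3 = (1092 - 33^2)/1 = 3/1 = 3: (m_3, d_3) = (m_1, d_1) = (33, 3), so from here the quotients repeat a_1, a_2; the period length is 2.
Hence the expansion of sqrt(1092) is a_0 = 33 followed by the repeating block 22, 66 (period 2).

[33; (22, 66)]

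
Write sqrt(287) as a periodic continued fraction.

[16; (1, 15, 1, 32)]

Write x_i = (sqrt(287) + m_i)/d_i with (m_0, d_0) = (0, 1). a_0 = floor(sqrt(287)) = 16, since 16^2 = 256 <= 287 < 289 = 17^2.
Iterate m_{i+1} = d_i*a_i - m_i, d_{i+1} = (287 - m_{i+1}^2)/d_i, a_{i+1} = floor((a_0 + m_{i+1})/d_{i+1}):
  m_1 = 1*16 - 0 = 16, d_1 = (287 - 16^2)/1 = 31/1 = 31, a_1 = floor((16 + 16)/31) = 1.
  m_2 = 31*1 - 16 = 15, d_2 = (287 - 15^2)/31 = 62/31 = 2, a_2 = floor((16 + 15)/2) = 15.
  m_3 = 2*15 - 15 = 15, d_3 = (287 - 15^2)/2 = 62/2 = 31, a_3 = floor((16 + 15)/31) = 1.
  m_4 = 31*1 - 15 = 16, d_4 = (287 - 16^2)/31 = 31/31 = 1, a_4 = floor((16 + 16)/1) = 32.
  m_5 = 1*32 - 16 = 16, d_5 = (287 - 16^2)/1 = 31/1 = 31: (m_5, d_5) = (m_1, d_1) = (16, 31), so from here the quotients repeat a_1, ..., a_4; the period length is 4.
Hence the expansion of sqrt(287) is a_0 = 16 followed by the repeating block 1, 15, 1, 32 (period 4).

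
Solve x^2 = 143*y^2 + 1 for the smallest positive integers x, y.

(x, y) = (12, 1)

First expand sqrt(143) as a continued fraction. With x_i = (sqrt(143) + m_i)/d_i and (m_0, d_0) = (0, 1): a_0 = floor(sqrt(143)) = 11, since 11^2 = 121 <= 143 < 144 = 12^2.
Iterate m_{i+1} = d_i*a_i - m_i, d_{i+1} = (143 - m_{i+1}^2)/d_i, a_{i+1} = floor((a_0 + m_{i+1})/d_{i+1}):
  m_1 = 1*11 - 0 = 11, d_1 = (143 - 11^2)/1 = 22/1 = 22, a_1 = floor((11 + 11)/22) = 1.
  m_2 = 22*1 - 11 = 11, d_2 = (143 - 11^2)/22 = 22/22 = 1, a_2 = floor((11 + 11)/1) = 22.
  m_3 = 1*22 - 11 = 11, d_3 = (143 - 11^2)/1 = 22/1 = 22: (m_3, d_3) = (m_1, d_1) = (11, 22), so from here the quotients repeat a_1, a_2; the period length is 2.
So sqrt(143) = [11; (1, 22)] with period length k = 2.
k is even, so the fundamental solution of x^2 - 143y^2 = 1 is (p_{k-1}, q_{k-1}) = (p_1, q_1); compute convergents through index 1.
Convergents (p_i = a_i*p_{i-1} + p_{i-2}, q_i = a_i*q_{i-1} + q_{i-2} with p_{-2}=0, p_{-1}=1, q_{-2}=1, q_{-1}=0):
  i=0: a_0=11, p_0 = 11*1 + 0 = 11, q_0 = 11*0 + 1 = 1.
  i=1: a_1=1, p_1 = 1*11 + 1 = 12, q_1 = 1*1 + 0 = 1.
Check: 12^2 - 143*1^2 = 144 - 143 = 1, so (x, y) = (12, 1) solves the equation, and by the theorem it is the least positive solution.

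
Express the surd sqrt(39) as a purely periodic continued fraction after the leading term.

Write x_i = (sqrt(39) + m_i)/d_i with (m_0, d_0) = (0, 1). a_0 = floor(sqrt(39)) = 6, since 6^2 = 36 <= 39 < 49 = 7^2.
Iterate m_{i+1} = d_i*a_i - m_i, d_{i+1} = (39 - m_{i+1}^2)/d_i, a_{i+1} = floor((a_0 + m_{i+1})/d_{i+1}):
  m_1 = 1*6 - 0 = 6, d_1 = (39 - 6^2)/1 = 3/1 = 3, a_1 = floor((6 + 6)/3) = 4.
  m_2 = 3*4 - 6 = 6, d_2 = (39 - 6^2)/3 = 3/3 = 1, a_2 = floor((6 + 6)/1) = 12.
  m_3 = 1*12 - 6 = 6, d_3 = (39 - 6^2)/1 = 3/1 = 3: (m_3, d_3) = (m_1, d_1) = (6, 3), so from here the quotients repeat a_1, a_2; the period length is 2.
Hence the expansion of sqrt(39) is a_0 = 6 followed by the repeating block 4, 12 (period 2).

[6; (4, 12)]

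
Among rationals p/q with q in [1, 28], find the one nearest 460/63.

Expand x = 460/63 as a continued fraction with the Euclidean algorithm:
  460 = 7*63 + 19, so a_0 = 7.
  63 = 3*19 + 6, so a_1 = 3.
  19 = 3*6 + 1, so a_2 = 3.
  6 = 6*1 + 0, so a_3 = 6.
so x = [7; 3, 3, 6].
Convergents (p_i = a_i*p_{i-1} + p_{i-2}, q_i = a_i*q_{i-1} + q_{i-2} with p_{-2}=0, p_{-1}=1, q_{-2}=1, q_{-1}=0), until the denominator exceeds 28:
  i=0: a_0=7, p_0 = 7*1 + 0 = 7, q_0 = 7*0 + 1 = 1.
  i=1: a_1=3, p_1 = 3*7 + 1 = 22, q_1 = 3*1 + 0 = 3.
  i=2: a_2=3, p_2 = 3*22 + 7 = 73, q_2 = 3*3 + 1 = 10.
  i=3: a_3=6, p_3 = 6*73 + 22 = 460, q_3 = 6*10 + 3 = 63.
q_3 = 63 > 28, so the last convergent with denominator <= 28 is p_2/q_2 = 73/10.
The closest fraction with denominator <= 28 is either p_2/q_2 or the intermediate fraction (k*p_2 + p_1)/(k*q_2 + q_1) with the largest k >= 1 whose denominator stays <= 28; these approach x as k grows, and every other convergent or intermediate fraction in range is farther away.
Largest k: floor((28 - q_1)/q_2) = floor((28 - 3)/10) = 2.
That gives (2*73 + 22)/(2*10 + 3) = 168/23.
Compare the errors: |x - 73/10| = |460*10 - 73*63|/(63*10) = 1/630, and |x - 168/23| = |460*23 - 168*63|/(63*23) = 4/1449.
Cross-multiplying, 1*1449 = 1449 < 2520 = 4*630, so 1/630 is smaller: the convergent 73/10 is closer to x than 168/23.

73/10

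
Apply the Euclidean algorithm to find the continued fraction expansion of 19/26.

Run the Euclidean algorithm on 19 and 26; the successive quotients are the partial quotients a_0, a_1, ... (each step inverts the fractional part left over by the previous one):
  19 = 0*26 + 19, so a_0 = 0.
  26 = 1*19 + 7, so a_1 = 1.
  19 = 2*7 + 5, so a_2 = 2.
  7 = 1*5 + 2, so a_3 = 1.
  5 = 2*2 + 1, so a_4 = 2.
  2 = 2*1 + 0, so a_5 = 2.
The remainder reaches 0 after 6 divisions, so the expansion has 6 partial quotients, read off in order.

[0; 1, 2, 1, 2, 2]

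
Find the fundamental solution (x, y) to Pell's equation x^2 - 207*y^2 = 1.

(x, y) = (1151, 80)

First expand sqrt(207) as a continued fraction. With x_i = (sqrt(207) + m_i)/d_i and (m_0, d_0) = (0, 1): a_0 = floor(sqrt(207)) = 14, since 14^2 = 196 <= 207 < 225 = 15^2.
Iterate m_{i+1} = d_i*a_i - m_i, d_{i+1} = (207 - m_{i+1}^2)/d_i, a_{i+1} = floor((a_0 + m_{i+1})/d_{i+1}):
  m_1 = 1*14 - 0 = 14, d_1 = (207 - 14^2)/1 = 11/1 = 11, a_1 = floor((14 + 14)/11) = 2.
  m_2 = 11*2 - 14 = 8, d_2 = (207 - 8^2)/11 = 143/11 = 13, a_2 = floor((14 + 8)/13) = 1.
  m_3 = 13*1 - 8 = 5, d_3 = (207 - 5^2)/13 = 182/13 = 14, a_3 = floor((14 + 5)/14) = 1.
  m_4 = 14*1 - 5 = 9, d_4 = (207 - 9^2)/14 = 126/14 = 9, a_4 = floor((14 + 9)/9) = 2.
  m_5 = 9*2 - 9 = 9, d_5 = (207 - 9^2)/9 = 126/9 = 14, a_5 = floor((14 + 9)/14) = 1.
  m_6 = 14*1 - 9 = 5, d_6 = (207 - 5^2)/14 = 182/14 = 13, a_6 = floor((14 + 5)/13) = 1.
  m_7 = 13*1 - 5 = 8, d_7 = (207 - 8^2)/13 = 143/13 = 11, a_7 = floor((14 + 8)/11) = 2.
  m_8 = 11*2 - 8 = 14, d_8 = (207 - 14^2)/11 = 11/11 = 1, a_8 = floor((14 + 14)/1) = 28.
  m_9 = 1*28 - 14 = 14, d_9 = (207 - 14^2)/1 = 11/1 = 11: (m_9, d_9) = (m_1, d_1) = (14, 11), so from here the quotients repeat a_1, ..., a_8; the period length is 8.
So sqrt(207) = [14; (2, 1, 1, 2, 1, 1, 2, 28)] with period length k = 8.
k is even, so the fundamental solution of x^2 - 207y^2 = 1 is (p_{k-1}, q_{k-1}) = (p_7, q_7); compute convergents through index 7.
Convergents (p_i = a_i*p_{i-1} + p_{i-2}, q_i = a_i*q_{i-1} + q_{i-2} with p_{-2}=0, p_{-1}=1, q_{-2}=1, q_{-1}=0):
  i=0: a_0=14, p_0 = 14*1 + 0 = 14, q_0 = 14*0 + 1 = 1.
  i=1: a_1=2, p_1 = 2*14 + 1 = 29, q_1 = 2*1 + 0 = 2.
  i=2: a_2=1, p_2 = 1*29 + 14 = 43, q_2 = 1*2 + 1 = 3.
  i=3: a_3=1, p_3 = 1*43 + 29 = 72, q_3 = 1*3 + 2 = 5.
  i=4: a_4=2, p_4 = 2*72 + 43 = 187, q_4 = 2*5 + 3 = 13.
  i=5: a_5=1, p_5 = 1*187 + 72 = 259, q_5 = 1*13 + 5 = 18.
  i=6: a_6=1, p_6 = 1*259 + 187 = 446, q_6 = 1*18 + 13 = 31.
  i=7: a_7=2, p_7 = 2*446 + 259 = 1151, q_7 = 2*31 + 18 = 80.
Check: 1151^2 - 207*80^2 = 1324801 - 1324800 = 1, so (x, y) = (1151, 80) solves the equation, and by the theorem it is the least positive solution.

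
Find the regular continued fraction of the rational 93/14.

Run the Euclidean algorithm on 93 and 14; the successive quotients are the partial quotients a_0, a_1, ... (each step inverts the fractional part left over by the previous one):
  93 = 6*14 + 9, so a_0 = 6.
  14 = 1*9 + 5, so a_1 = 1.
  9 = 1*5 + 4, so a_2 = 1.
  5 = 1*4 + 1, so a_3 = 1.
  4 = 4*1 + 0, so a_4 = 4.
The remainder reaches 0 after 5 divisions, so the expansion has 5 partial quotients, read off in order.

[6; 1, 1, 1, 4]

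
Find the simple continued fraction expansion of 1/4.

[0; 4]

Run the Euclidean algorithm on 1 and 4; the successive quotients are the partial quotients a_0, a_1, ... (each step inverts the fractional part left over by the previous one):
  1 = 0*4 + 1, so a_0 = 0.
  4 = 4*1 + 0, so a_1 = 4.
The remainder reaches 0 after 2 divisions, so the expansion has 2 partial quotients, read off in order.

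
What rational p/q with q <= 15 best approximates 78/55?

Expand x = 78/55 as a continued fraction with the Euclidean algorithm:
  78 = 1*55 + 23, so a_0 = 1.
  55 = 2*23 + 9, so a_1 = 2.
  23 = 2*9 + 5, so a_2 = 2.
  9 = 1*5 + 4, so a_3 = 1.
  5 = 1*4 + 1, so a_4 = 1.
  4 = 4*1 + 0, so a_5 = 4.
so x = [1; 2, 2, 1, 1, 4].
Convergents (p_i = a_i*p_{i-1} + p_{i-2}, q_i = a_i*q_{i-1} + q_{i-2} with p_{-2}=0, p_{-1}=1, q_{-2}=1, q_{-1}=0), until the denominator exceeds 15:
  i=0: a_0=1, p_0 = 1*1 + 0 = 1, q_0 = 1*0 + 1 = 1.
  i=1: a_1=2, p_1 = 2*1 + 1 = 3, q_1 = 2*1 + 0 = 2.
  i=2: a_2=2, p_2 = 2*3 + 1 = 7, q_2 = 2*2 + 1 = 5.
  i=3: a_3=1, p_3 = 1*7 + 3 = 10, q_3 = 1*5 + 2 = 7.
  i=4: a_4=1, p_4 = 1*10 + 7 = 17, q_4 = 1*7 + 5 = 12.
  i=5: a_5=4, p_5 = 4*17 + 10 = 78, q_5 = 4*12 + 7 = 55.
q_5 = 55 > 15, so the last convergent with denominator <= 15 is p_4/q_4 = 17/12.
The closest fraction with denominator <= 15 is either p_4/q_4 or the intermediate fraction (k*p_4 + p_3)/(k*q_4 + q_3) with the largest k >= 1 whose denominator stays <= 15; these approach x as k grows, and every other convergent or intermediate fraction in range is farther away.
Largest k: floor((15 - q_3)/q_4) = floor((15 - 7)/12) = 0.
Since k = 0, no intermediate fraction beyond p_4/q_4 has denominator <= 15, so the convergent 17/12 is the closest (its error is |78*12 - 17*55|/(55*12) = 1/660).

17/12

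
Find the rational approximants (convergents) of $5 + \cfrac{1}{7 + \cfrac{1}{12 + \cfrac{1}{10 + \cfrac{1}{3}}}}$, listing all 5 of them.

5/1, 36/7, 437/85, 4406/857, 13655/2656

Using the convergent recurrence p_i = a_i*p_{i-1} + p_{i-2}, q_i = a_i*q_{i-1} + q_{i-2} with p_{-2}=0, p_{-1}=1, q_{-2}=1, q_{-1}=0:
  i=0: a_0=5, p_0 = 5*1 + 0 = 5, q_0 = 5*0 + 1 = 1.
  i=1: a_1=7, p_1 = 7*5 + 1 = 36, q_1 = 7*1 + 0 = 7.
  i=2: a_2=12, p_2 = 12*36 + 5 = 437, q_2 = 12*7 + 1 = 85.
  i=3: a_3=10, p_3 = 10*437 + 36 = 4406, q_3 = 10*85 + 7 = 857.
  i=4: a_4=3, p_4 = 3*4406 + 437 = 13655, q_4 = 3*857 + 85 = 2656.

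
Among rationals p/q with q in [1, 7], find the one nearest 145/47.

Expand x = 145/47 as a continued fraction with the Euclidean algorithm:
  145 = 3*47 + 4, so a_0 = 3.
  47 = 11*4 + 3, so a_1 = 11.
  4 = 1*3 + 1, so a_2 = 1.
  3 = 3*1 + 0, so a_3 = 3.
so x = [3; 11, 1, 3].
Convergents (p_i = a_i*p_{i-1} + p_{i-2}, q_i = a_i*q_{i-1} + q_{i-2} with p_{-2}=0, p_{-1}=1, q_{-2}=1, q_{-1}=0), until the denominator exceeds 7:
  i=0: a_0=3, p_0 = 3*1 + 0 = 3, q_0 = 3*0 + 1 = 1.
  i=1: a_1=11, p_1 = 11*3 + 1 = 34, q_1 = 11*1 + 0 = 11.
q_1 = 11 > 7, so the last convergent with denominator <= 7 is p_0/q_0 = 3/1.
The closest fraction with denominator <= 7 is either p_0/q_0 or the intermediate fraction (k*p_0 + p_{-1})/(k*q_0 + q_{-1}) with the largest k >= 1 whose denominator stays <= 7; these approach x as k grows, and every other convergent or intermediate fraction in range is farther away.
Largest k: floor((7 - q_{-1})/q_0) = floor((7 - 0)/1) = 7 (using the seeds p_{-1} = 1, q_{-1} = 0).
That gives (7*3 + 1)/(7*1 + 0) = 22/7.
Compare the errors: |x - 3/1| = |145*1 - 3*47|/(47*1) = 4/47, and |x - 22/7| = |145*7 - 22*47|/(47*7) = 19/329.
Cross-multiplying, 19*47 = 893 < 1316 = 4*329, so 19/329 is smaller: the intermediate fraction 22/7 is closer to x than 3/1.

22/7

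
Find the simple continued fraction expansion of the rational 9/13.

[0; 1, 2, 4]

Run the Euclidean algorithm on 9 and 13; the successive quotients are the partial quotients a_0, a_1, ... (each step inverts the fractional part left over by the previous one):
  9 = 0*13 + 9, so a_0 = 0.
  13 = 1*9 + 4, so a_1 = 1.
  9 = 2*4 + 1, so a_2 = 2.
  4 = 4*1 + 0, so a_3 = 4.
The remainder reaches 0 after 4 divisions, so the expansion has 4 partial quotients, read off in order.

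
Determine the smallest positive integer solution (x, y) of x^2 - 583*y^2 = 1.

First expand sqrt(583) as a continued fraction. With x_i = (sqrt(583) + m_i)/d_i and (m_0, d_0) = (0, 1): a_0 = floor(sqrt(583)) = 24, since 24^2 = 576 <= 583 < 625 = 25^2.
Iterate m_{i+1} = d_i*a_i - m_i, d_{i+1} = (583 - m_{i+1}^2)/d_i, a_{i+1} = floor((a_0 + m_{i+1})/d_{i+1}):
  m_1 = 1*24 - 0 = 24, d_1 = (583 - 24^2)/1 = 7/1 = 7, a_1 = floor((24 + 24)/7) = 6.
  m_2 = 7*6 - 24 = 18, d_2 = (583 - 18^2)/7 = 259/7 = 37, a_2 = floor((24 + 18)/37) = 1.
  m_3 = 37*1 - 18 = 19, d_3 = (583 - 19^2)/37 = 222/37 = 6, a_3 = floor((24 + 19)/6) = 7.
  m_4 = 6*7 - 19 = 23, d_4 = (583 - 23^2)/6 = 54/6 = 9, a_4 = floor((24 + 23)/9) = 5.
  m_5 = 9*5 - 23 = 22, d_5 = (583 - 22^2)/9 = 99/9 = 11, a_5 = floor((24 + 22)/11) = 4.
  m_6 = 11*4 - 22 = 22, d_6 = (583 - 22^2)/11 = 99/11 = 9, a_6 = floor((24 + 22)/9) = 5.
  m_7 = 9*5 - 22 = 23, d_7 = (583 - 23^2)/9 = 54/9 = 6, a_7 = floor((24 + 23)/6) = 7.
  m_8 = 6*7 - 23 = 19, d_8 = (583 - 19^2)/6 = 222/6 = 37, a_8 = floor((24 + 19)/37) = 1.
  m_9 = 37*1 - 19 = 18, d_9 = (583 - 18^2)/37 = 259/37 = 7, a_9 = floor((24 + 18)/7) = 6.
  m_10 = 7*6 - 18 = 24, d_10 = (583 - 24^2)/7 = 7/7 = 1, a_10 = floor((24 + 24)/1) = 48.
  m_11 = 1*48 - 24 = 24, d_11 = (583 - 24^2)/1 = 7/1 = 7: (m_11, d_11) = (m_1, d_1) = (24, 7), so from here the quotients repeat a_1, ..., a_10; the period length is 10.
So sqrt(583) = [24; (6, 1, 7, 5, 4, 5, 7, 1, 6, 48)] with period length k = 10.
k is even, so the fundamental solution of x^2 - 583y^2 = 1 is (p_{k-1}, q_{k-1}) = (p_9, q_9); compute convergents through index 9.
Convergents (p_i = a_i*p_{i-1} + p_{i-2}, q_i = a_i*q_{i-1} + q_{i-2} with p_{-2}=0, p_{-1}=1, q_{-2}=1, q_{-1}=0):
  i=0: a_0=24, p_0 = 24*1 + 0 = 24, q_0 = 24*0 + 1 = 1.
  i=1: a_1=6, p_1 = 6*24 + 1 = 145, q_1 = 6*1 + 0 = 6.
  i=2: a_2=1, p_2 = 1*145 + 24 = 169, q_2 = 1*6 + 1 = 7.
  i=3: a_3=7, p_3 = 7*169 + 145 = 1328, q_3 = 7*7 + 6 = 55.
  i=4: a_4=5, p_4 = 5*1328 + 169 = 6809, q_4 = 5*55 + 7 = 282.
  i=5: a_5=4, p_5 = 4*6809 + 1328 = 28564, q_5 = 4*282 + 55 = 1183.
  i=6: a_6=5, p_6 = 5*28564 + 6809 = 149629, q_6 = 5*1183 + 282 = 6197.
  i=7: a_7=7, p_7 = 7*149629 + 28564 = 1075967, q_7 = 7*6197 + 1183 = 44562.
  i=8: a_8=1, p_8 = 1*1075967 + 149629 = 1225596, q_8 = 1*44562 + 6197 = 50759.
  i=9: a_9=6, p_9 = 6*1225596 + 1075967 = 8429543, q_9 = 6*50759 + 44562 = 349116.
Check: 8429543^2 - 583*349116^2 = 71057195188849 - 71057195188848 = 1, so (x, y) = (8429543, 349116) solves the equation, and by the theorem it is the least positive solution.

(x, y) = (8429543, 349116)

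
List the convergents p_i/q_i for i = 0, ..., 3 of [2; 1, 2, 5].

2/1, 3/1, 8/3, 43/16

Using the convergent recurrence p_i = a_i*p_{i-1} + p_{i-2}, q_i = a_i*q_{i-1} + q_{i-2} with p_{-2}=0, p_{-1}=1, q_{-2}=1, q_{-1}=0:
  i=0: a_0=2, p_0 = 2*1 + 0 = 2, q_0 = 2*0 + 1 = 1.
  i=1: a_1=1, p_1 = 1*2 + 1 = 3, q_1 = 1*1 + 0 = 1.
  i=2: a_2=2, p_2 = 2*3 + 2 = 8, q_2 = 2*1 + 1 = 3.
  i=3: a_3=5, p_3 = 5*8 + 3 = 43, q_3 = 5*3 + 1 = 16.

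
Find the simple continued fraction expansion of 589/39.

[15; 9, 1, 3]

Run the Euclidean algorithm on 589 and 39; the successive quotients are the partial quotients a_0, a_1, ... (each step inverts the fractional part left over by the previous one):
  589 = 15*39 + 4, so a_0 = 15.
  39 = 9*4 + 3, so a_1 = 9.
  4 = 1*3 + 1, so a_2 = 1.
  3 = 3*1 + 0, so a_3 = 3.
The remainder reaches 0 after 4 divisions, so the expansion has 4 partial quotients, read off in order.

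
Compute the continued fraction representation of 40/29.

[1; 2, 1, 1, 1, 3]

Run the Euclidean algorithm on 40 and 29; the successive quotients are the partial quotients a_0, a_1, ... (each step inverts the fractional part left over by the previous one):
  40 = 1*29 + 11, so a_0 = 1.
  29 = 2*11 + 7, so a_1 = 2.
  11 = 1*7 + 4, so a_2 = 1.
  7 = 1*4 + 3, so a_3 = 1.
  4 = 1*3 + 1, so a_4 = 1.
  3 = 3*1 + 0, so a_5 = 3.
The remainder reaches 0 after 6 divisions, so the expansion has 6 partial quotients, read off in order.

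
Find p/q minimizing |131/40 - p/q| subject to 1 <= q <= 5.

13/4

Expand x = 131/40 as a continued fraction with the Euclidean algorithm:
  131 = 3*40 + 11, so a_0 = 3.
  40 = 3*11 + 7, so a_1 = 3.
  11 = 1*7 + 4, so a_2 = 1.
  7 = 1*4 + 3, so a_3 = 1.
  4 = 1*3 + 1, so a_4 = 1.
  3 = 3*1 + 0, so a_5 = 3.
so x = [3; 3, 1, 1, 1, 3].
Convergents (p_i = a_i*p_{i-1} + p_{i-2}, q_i = a_i*q_{i-1} + q_{i-2} with p_{-2}=0, p_{-1}=1, q_{-2}=1, q_{-1}=0), until the denominator exceeds 5:
  i=0: a_0=3, p_0 = 3*1 + 0 = 3, q_0 = 3*0 + 1 = 1.
  i=1: a_1=3, p_1 = 3*3 + 1 = 10, q_1 = 3*1 + 0 = 3.
  i=2: a_2=1, p_2 = 1*10 + 3 = 13, q_2 = 1*3 + 1 = 4.
  i=3: a_3=1, p_3 = 1*13 + 10 = 23, q_3 = 1*4 + 3 = 7.
q_3 = 7 > 5, so the last convergent with denominator <= 5 is p_2/q_2 = 13/4.
The closest fraction with denominator <= 5 is either p_2/q_2 or the intermediate fraction (k*p_2 + p_1)/(k*q_2 + q_1) with the largest k >= 1 whose denominator stays <= 5; these approach x as k grows, and every other convergent or intermediate fraction in range is farther away.
Largest k: floor((5 - q_1)/q_2) = floor((5 - 3)/4) = 0.
Since k = 0, no intermediate fraction beyond p_2/q_2 has denominator <= 5, so the convergent 13/4 is the closest (its error is |131*4 - 13*40|/(40*4) = 4/160).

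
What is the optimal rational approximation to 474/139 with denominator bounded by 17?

58/17

Expand x = 474/139 as a continued fraction with the Euclidean algorithm:
  474 = 3*139 + 57, so a_0 = 3.
  139 = 2*57 + 25, so a_1 = 2.
  57 = 2*25 + 7, so a_2 = 2.
  25 = 3*7 + 4, so a_3 = 3.
  7 = 1*4 + 3, so a_4 = 1.
  4 = 1*3 + 1, so a_5 = 1.
  3 = 3*1 + 0, so a_6 = 3.
so x = [3; 2, 2, 3, 1, 1, 3].
Convergents (p_i = a_i*p_{i-1} + p_{i-2}, q_i = a_i*q_{i-1} + q_{i-2} with p_{-2}=0, p_{-1}=1, q_{-2}=1, q_{-1}=0), until the denominator exceeds 17:
  i=0: a_0=3, p_0 = 3*1 + 0 = 3, q_0 = 3*0 + 1 = 1.
  i=1: a_1=2, p_1 = 2*3 + 1 = 7, q_1 = 2*1 + 0 = 2.
  i=2: a_2=2, p_2 = 2*7 + 3 = 17, q_2 = 2*2 + 1 = 5.
  i=3: a_3=3, p_3 = 3*17 + 7 = 58, q_3 = 3*5 + 2 = 17.
  i=4: a_4=1, p_4 = 1*58 + 17 = 75, q_4 = 1*17 + 5 = 22.
q_4 = 22 > 17, so the last convergent with denominator <= 17 is p_3/q_3 = 58/17.
The closest fraction with denominator <= 17 is either p_3/q_3 or the intermediate fraction (k*p_3 + p_2)/(k*q_3 + q_2) with the largest k >= 1 whose denominator stays <= 17; these approach x as k grows, and every other convergent or intermediate fraction in range is farther away.
Largest k: floor((17 - q_2)/q_3) = floor((17 - 5)/17) = 0.
Since k = 0, no intermediate fraction beyond p_3/q_3 has denominator <= 17, so the convergent 58/17 is the closest (its error is |474*17 - 58*139|/(139*17) = 4/2363).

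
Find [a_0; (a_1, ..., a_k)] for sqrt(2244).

Write x_i = (sqrt(2244) + m_i)/d_i with (m_0, d_0) = (0, 1). a_0 = floor(sqrt(2244)) = 47, since 47^2 = 2209 <= 2244 < 2304 = 48^2.
Iterate m_{i+1} = d_i*a_i - m_i, d_{i+1} = (2244 - m_{i+1}^2)/d_i, a_{i+1} = floor((a_0 + m_{i+1})/d_{i+1}):
  m_1 = 1*47 - 0 = 47, d_1 = (2244 - 47^2)/1 = 35/1 = 35, a_1 = floor((47 + 47)/35) = 2.
  m_2 = 35*2 - 47 = 23, d_2 = (2244 - 23^2)/35 = 1715/35 = 49, a_2 = floor((47 + 23)/49) = 1.
  m_3 = 49*1 - 23 = 26, d_3 = (2244 - 26^2)/49 = 1568/49 = 32, a_3 = floor((47 + 26)/32) = 2.
  m_4 = 32*2 - 26 = 38, d_4 = (2244 - 38^2)/32 = 800/32 = 25, a_4 = floor((47 + 38)/25) = 3.
  m_5 = 25*3 - 38 = 37, d_5 = (2244 - 37^2)/25 = 875/25 = 35, a_5 = floor((47 + 37)/35) = 2.
  m_6 = 35*2 - 37 = 33, d_6 = (2244 - 33^2)/35 = 1155/35 = 33, a_6 = floor((47 + 33)/33) = 2.
  m_7 = 33*2 - 33 = 33, d_7 = (2244 - 33^2)/33 = 1155/33 = 35, a_7 = floor((47 + 33)/35) = 2.
  m_8 = 35*2 - 33 = 37, d_8 = (2244 - 37^2)/35 = 875/35 = 25, a_8 = floor((47 + 37)/25) = 3.
  m_9 = 25*3 - 37 = 38, d_9 = (2244 - 38^2)/25 = 800/25 = 32, a_9 = floor((47 + 38)/32) = 2.
  m_10 = 32*2 - 38 = 26, d_10 = (2244 - 26^2)/32 = 1568/32 = 49, a_10 = floor((47 + 26)/49) = 1.
  m_11 = 49*1 - 26 = 23, d_11 = (2244 - 23^2)/49 = 1715/49 = 35, a_11 = floor((47 + 23)/35) = 2.
  m_12 = 35*2 - 23 = 47, d_12 = (2244 - 47^2)/35 = 35/35 = 1, a_12 = floor((47 + 47)/1) = 94.
  m_13 = 1*94 - 47 = 47, d_13 = (2244 - 47^2)/1 = 35/1 = 35: (m_13, d_13) = (m_1, d_1) = (47, 35), so from here the quotients repeat a_1, ..., a_12; the period length is 12.
Hence the expansion of sqrt(2244) is a_0 = 47 followed by the repeating block 2, 1, 2, 3, 2, 2, 2, 3, 2, 1, 2, 94 (period 12).

[47; (2, 1, 2, 3, 2, 2, 2, 3, 2, 1, 2, 94)]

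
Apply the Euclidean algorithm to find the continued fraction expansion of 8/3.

Run the Euclidean algorithm on 8 and 3; the successive quotients are the partial quotients a_0, a_1, ... (each step inverts the fractional part left over by the previous one):
  8 = 2*3 + 2, so a_0 = 2.
  3 = 1*2 + 1, so a_1 = 1.
  2 = 2*1 + 0, so a_2 = 2.
The remainder reaches 0 after 3 divisions, so the expansion has 3 partial quotients, read off in order.

[2; 1, 2]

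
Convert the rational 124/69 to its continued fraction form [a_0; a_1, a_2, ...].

Run the Euclidean algorithm on 124 and 69; the successive quotients are the partial quotients a_0, a_1, ... (each step inverts the fractional part left over by the previous one):
  124 = 1*69 + 55, so a_0 = 1.
  69 = 1*55 + 14, so a_1 = 1.
  55 = 3*14 + 13, so a_2 = 3.
  14 = 1*13 + 1, so a_3 = 1.
  13 = 13*1 + 0, so a_4 = 13.
The remainder reaches 0 after 5 divisions, so the expansion has 5 partial quotients, read off in order.

[1; 1, 3, 1, 13]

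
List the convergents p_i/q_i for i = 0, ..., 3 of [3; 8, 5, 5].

Using the convergent recurrence p_i = a_i*p_{i-1} + p_{i-2}, q_i = a_i*q_{i-1} + q_{i-2} with p_{-2}=0, p_{-1}=1, q_{-2}=1, q_{-1}=0:
  i=0: a_0=3, p_0 = 3*1 + 0 = 3, q_0 = 3*0 + 1 = 1.
  i=1: a_1=8, p_1 = 8*3 + 1 = 25, q_1 = 8*1 + 0 = 8.
  i=2: a_2=5, p_2 = 5*25 + 3 = 128, q_2 = 5*8 + 1 = 41.
  i=3: a_3=5, p_3 = 5*128 + 25 = 665, q_3 = 5*41 + 8 = 213.

3/1, 25/8, 128/41, 665/213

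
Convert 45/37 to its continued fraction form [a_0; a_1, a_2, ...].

[1; 4, 1, 1, 1, 2]

Run the Euclidean algorithm on 45 and 37; the successive quotients are the partial quotients a_0, a_1, ... (each step inverts the fractional part left over by the previous one):
  45 = 1*37 + 8, so a_0 = 1.
  37 = 4*8 + 5, so a_1 = 4.
  8 = 1*5 + 3, so a_2 = 1.
  5 = 1*3 + 2, so a_3 = 1.
  3 = 1*2 + 1, so a_4 = 1.
  2 = 2*1 + 0, so a_5 = 2.
The remainder reaches 0 after 6 divisions, so the expansion has 6 partial quotients, read off in order.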